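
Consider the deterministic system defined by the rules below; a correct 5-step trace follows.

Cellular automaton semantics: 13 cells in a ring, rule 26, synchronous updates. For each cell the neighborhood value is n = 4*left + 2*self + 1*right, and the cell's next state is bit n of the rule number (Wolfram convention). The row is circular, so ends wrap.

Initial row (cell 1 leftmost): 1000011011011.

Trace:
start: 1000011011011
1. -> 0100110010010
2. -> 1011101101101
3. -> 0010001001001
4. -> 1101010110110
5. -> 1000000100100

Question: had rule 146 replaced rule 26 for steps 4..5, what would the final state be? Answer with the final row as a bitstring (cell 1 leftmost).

0000000000000

(re-executing steps 4..5 under rule 146; state before step 4: 0010001001001)
4. -> 1101010110110
5. -> 0000000000000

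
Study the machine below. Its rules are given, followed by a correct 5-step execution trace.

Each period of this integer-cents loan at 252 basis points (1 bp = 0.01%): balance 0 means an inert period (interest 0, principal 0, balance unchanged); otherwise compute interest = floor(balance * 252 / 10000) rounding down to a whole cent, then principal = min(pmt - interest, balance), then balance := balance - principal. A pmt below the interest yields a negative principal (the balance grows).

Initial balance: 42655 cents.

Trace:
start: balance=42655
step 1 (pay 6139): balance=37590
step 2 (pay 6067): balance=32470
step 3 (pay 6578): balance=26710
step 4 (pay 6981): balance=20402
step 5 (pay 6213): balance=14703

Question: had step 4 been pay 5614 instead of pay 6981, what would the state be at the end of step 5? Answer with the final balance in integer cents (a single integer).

16104

(re-executing from step 4 with the substitution; state before step 4: balance=26710)
step 4 (pay 5614): balance=21769
step 5 (pay 6213): balance=16104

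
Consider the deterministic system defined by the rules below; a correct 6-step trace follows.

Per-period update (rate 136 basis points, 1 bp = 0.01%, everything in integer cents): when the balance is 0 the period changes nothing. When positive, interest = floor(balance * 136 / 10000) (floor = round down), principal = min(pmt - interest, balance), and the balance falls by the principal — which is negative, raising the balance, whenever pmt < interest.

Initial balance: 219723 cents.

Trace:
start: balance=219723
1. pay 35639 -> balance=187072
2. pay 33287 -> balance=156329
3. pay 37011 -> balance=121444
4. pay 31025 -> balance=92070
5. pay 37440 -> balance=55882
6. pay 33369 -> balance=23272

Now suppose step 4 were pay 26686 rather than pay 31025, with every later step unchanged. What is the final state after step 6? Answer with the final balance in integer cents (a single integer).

(re-executing from step 4 with the substitution; state before step 4: balance=121444)
4. pay 26686 -> balance=96409
5. pay 37440 -> balance=60280
6. pay 33369 -> balance=27730

27730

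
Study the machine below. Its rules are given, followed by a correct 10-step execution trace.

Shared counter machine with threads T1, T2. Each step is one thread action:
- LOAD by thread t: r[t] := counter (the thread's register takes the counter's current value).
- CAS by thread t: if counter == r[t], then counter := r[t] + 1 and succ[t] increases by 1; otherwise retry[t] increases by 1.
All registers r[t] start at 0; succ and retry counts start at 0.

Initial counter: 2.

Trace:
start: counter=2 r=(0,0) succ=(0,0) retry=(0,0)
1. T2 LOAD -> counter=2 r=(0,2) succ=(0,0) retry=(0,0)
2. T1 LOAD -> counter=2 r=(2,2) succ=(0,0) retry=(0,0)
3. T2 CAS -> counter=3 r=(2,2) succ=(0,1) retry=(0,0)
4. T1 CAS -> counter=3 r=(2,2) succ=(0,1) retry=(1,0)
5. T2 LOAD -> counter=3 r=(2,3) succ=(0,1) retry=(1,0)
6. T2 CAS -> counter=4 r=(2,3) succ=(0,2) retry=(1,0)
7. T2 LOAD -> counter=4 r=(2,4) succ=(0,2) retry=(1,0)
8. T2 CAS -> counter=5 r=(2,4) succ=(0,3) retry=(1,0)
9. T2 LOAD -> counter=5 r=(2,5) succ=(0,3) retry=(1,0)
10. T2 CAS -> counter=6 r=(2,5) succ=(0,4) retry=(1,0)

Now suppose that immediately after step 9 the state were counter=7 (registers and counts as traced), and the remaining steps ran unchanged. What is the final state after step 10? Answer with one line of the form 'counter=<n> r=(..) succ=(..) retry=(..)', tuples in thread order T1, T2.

counter=7 r=(2,5) succ=(0,3) retry=(1,1)

state after step 9 := counter=7 r=(2,5) succ=(0,3) retry=(1,0)
10. T2 CAS -> counter=7 r=(2,5) succ=(0,3) retry=(1,1)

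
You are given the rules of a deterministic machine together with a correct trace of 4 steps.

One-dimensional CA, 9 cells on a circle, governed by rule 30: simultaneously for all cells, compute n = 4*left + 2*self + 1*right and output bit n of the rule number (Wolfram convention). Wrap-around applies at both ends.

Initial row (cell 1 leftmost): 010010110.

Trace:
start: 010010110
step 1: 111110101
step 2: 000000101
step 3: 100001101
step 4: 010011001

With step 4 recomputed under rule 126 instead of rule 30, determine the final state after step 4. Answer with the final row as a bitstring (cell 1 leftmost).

110011111

(re-executing step 4 under rule 126; state before step 4: 100001101)
step 4: 110011111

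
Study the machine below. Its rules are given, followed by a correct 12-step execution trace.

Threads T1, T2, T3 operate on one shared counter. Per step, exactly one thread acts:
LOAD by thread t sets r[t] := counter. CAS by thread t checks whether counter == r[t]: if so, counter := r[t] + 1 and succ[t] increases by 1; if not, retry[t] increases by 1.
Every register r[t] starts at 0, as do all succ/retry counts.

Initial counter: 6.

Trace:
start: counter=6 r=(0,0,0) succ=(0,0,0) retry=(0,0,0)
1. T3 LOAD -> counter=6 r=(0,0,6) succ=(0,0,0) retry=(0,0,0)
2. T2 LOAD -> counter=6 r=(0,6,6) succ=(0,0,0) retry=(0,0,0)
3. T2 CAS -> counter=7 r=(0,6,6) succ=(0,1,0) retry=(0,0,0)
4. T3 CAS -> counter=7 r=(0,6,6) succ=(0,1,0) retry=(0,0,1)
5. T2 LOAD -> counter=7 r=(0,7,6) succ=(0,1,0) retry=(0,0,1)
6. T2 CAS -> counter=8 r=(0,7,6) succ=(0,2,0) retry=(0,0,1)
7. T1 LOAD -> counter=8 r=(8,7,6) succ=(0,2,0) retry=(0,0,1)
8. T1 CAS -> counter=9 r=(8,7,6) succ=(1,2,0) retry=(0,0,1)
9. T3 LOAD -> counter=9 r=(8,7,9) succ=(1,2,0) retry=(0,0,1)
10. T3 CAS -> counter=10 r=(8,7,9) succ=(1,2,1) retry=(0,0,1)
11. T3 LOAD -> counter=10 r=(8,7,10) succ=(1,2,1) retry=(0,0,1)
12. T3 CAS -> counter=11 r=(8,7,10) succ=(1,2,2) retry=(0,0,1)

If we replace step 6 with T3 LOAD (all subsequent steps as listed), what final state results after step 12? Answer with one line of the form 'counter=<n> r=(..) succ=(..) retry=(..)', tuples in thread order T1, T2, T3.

counter=10 r=(7,7,9) succ=(1,1,2) retry=(0,0,1)

(re-executing from step 6 with the substitution; state before step 6: counter=7 r=(0,7,6) succ=(0,1,0) retry=(0,0,1))
6. T3 LOAD -> counter=7 r=(0,7,7) succ=(0,1,0) retry=(0,0,1)
7. T1 LOAD -> counter=7 r=(7,7,7) succ=(0,1,0) retry=(0,0,1)
8. T1 CAS -> counter=8 r=(7,7,7) succ=(1,1,0) retry=(0,0,1)
9. T3 LOAD -> counter=8 r=(7,7,8) succ=(1,1,0) retry=(0,0,1)
10. T3 CAS -> counter=9 r=(7,7,8) succ=(1,1,1) retry=(0,0,1)
11. T3 LOAD -> counter=9 r=(7,7,9) succ=(1,1,1) retry=(0,0,1)
12. T3 CAS -> counter=10 r=(7,7,9) succ=(1,1,2) retry=(0,0,1)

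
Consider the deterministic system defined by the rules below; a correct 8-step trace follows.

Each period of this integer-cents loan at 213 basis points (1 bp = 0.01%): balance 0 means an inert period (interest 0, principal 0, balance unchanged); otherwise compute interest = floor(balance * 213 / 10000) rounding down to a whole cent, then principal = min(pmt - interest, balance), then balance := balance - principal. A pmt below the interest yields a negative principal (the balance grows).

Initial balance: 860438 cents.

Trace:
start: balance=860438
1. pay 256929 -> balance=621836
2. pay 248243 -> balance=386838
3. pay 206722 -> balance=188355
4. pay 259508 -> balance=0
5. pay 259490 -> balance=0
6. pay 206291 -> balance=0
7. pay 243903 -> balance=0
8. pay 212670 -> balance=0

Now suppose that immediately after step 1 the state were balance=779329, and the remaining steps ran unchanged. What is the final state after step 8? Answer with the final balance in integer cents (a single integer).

0

state after step 1 := balance=779329
2. pay 248243 -> balance=547685
3. pay 206722 -> balance=352628
4. pay 259508 -> balance=100630
5. pay 259490 -> balance=0
6. pay 206291 -> balance=0
7. pay 243903 -> balance=0
8. pay 212670 -> balance=0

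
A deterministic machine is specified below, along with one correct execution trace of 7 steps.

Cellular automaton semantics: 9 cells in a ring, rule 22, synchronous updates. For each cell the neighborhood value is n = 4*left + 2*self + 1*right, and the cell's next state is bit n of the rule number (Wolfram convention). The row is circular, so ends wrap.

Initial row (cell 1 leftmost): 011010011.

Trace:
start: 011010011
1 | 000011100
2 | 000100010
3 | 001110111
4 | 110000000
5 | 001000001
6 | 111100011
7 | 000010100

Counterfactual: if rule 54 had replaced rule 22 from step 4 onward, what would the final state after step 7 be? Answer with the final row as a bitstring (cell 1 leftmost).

(re-executing steps 4..7 under rule 54; state before step 4: 001110111)
4 | 110001000
5 | 001011101
6 | 111100011
7 | 000010100

000010100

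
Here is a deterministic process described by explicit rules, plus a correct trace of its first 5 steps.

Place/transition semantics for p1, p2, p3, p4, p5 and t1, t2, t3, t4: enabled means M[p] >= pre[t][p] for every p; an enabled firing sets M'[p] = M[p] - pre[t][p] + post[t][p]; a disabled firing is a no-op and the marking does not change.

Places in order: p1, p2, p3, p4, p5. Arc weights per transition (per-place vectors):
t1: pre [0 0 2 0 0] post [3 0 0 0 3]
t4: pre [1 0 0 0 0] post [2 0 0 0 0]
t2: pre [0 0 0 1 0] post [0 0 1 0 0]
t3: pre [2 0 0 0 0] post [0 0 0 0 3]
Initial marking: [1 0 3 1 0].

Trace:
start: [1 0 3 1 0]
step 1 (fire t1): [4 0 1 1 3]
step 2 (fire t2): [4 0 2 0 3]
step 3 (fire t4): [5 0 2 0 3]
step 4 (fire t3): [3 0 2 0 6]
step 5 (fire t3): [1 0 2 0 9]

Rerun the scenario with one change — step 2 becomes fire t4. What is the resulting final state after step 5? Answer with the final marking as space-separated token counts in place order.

2 0 1 1 9

(re-executing from step 2 with the substitution; state before step 2: [4 0 1 1 3])
step 2 (fire t4): [5 0 1 1 3]
step 3 (fire t4): [6 0 1 1 3]
step 4 (fire t3): [4 0 1 1 6]
step 5 (fire t3): [2 0 1 1 9]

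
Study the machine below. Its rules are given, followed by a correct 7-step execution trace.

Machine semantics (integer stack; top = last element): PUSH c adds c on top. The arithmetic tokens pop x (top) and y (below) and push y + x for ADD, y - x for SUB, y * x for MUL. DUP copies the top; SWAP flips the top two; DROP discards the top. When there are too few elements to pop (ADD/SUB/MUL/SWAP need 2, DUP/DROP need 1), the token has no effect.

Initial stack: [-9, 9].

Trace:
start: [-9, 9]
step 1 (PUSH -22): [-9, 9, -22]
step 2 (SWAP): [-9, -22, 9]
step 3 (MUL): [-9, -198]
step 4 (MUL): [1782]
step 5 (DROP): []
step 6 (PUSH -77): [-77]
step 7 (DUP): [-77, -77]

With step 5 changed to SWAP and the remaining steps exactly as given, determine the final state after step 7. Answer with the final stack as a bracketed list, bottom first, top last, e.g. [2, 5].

(re-executing from step 5 with the substitution; state before step 5: [1782])
step 5 (SWAP): [1782]
step 6 (PUSH -77): [1782, -77]
step 7 (DUP): [1782, -77, -77]

[1782, -77, -77]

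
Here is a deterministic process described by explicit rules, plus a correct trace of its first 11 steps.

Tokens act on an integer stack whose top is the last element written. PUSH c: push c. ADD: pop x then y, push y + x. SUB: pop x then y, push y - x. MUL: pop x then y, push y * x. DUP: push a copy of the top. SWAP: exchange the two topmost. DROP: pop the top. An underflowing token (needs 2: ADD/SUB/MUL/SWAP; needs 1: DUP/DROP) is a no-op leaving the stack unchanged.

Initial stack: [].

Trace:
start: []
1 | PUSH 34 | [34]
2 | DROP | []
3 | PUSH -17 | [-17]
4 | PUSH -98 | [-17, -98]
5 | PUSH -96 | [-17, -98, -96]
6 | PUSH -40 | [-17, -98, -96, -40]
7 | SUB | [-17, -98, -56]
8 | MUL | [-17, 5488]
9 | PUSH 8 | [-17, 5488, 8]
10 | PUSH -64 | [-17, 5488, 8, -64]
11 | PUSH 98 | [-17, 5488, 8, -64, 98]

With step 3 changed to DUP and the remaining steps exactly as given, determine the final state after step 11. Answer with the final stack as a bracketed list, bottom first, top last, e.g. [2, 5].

(re-executing from step 3 with the substitution; state before step 3: [])
3 | DUP | []
4 | PUSH -98 | [-98]
5 | PUSH -96 | [-98, -96]
6 | PUSH -40 | [-98, -96, -40]
7 | SUB | [-98, -56]
8 | MUL | [5488]
9 | PUSH 8 | [5488, 8]
10 | PUSH -64 | [5488, 8, -64]
11 | PUSH 98 | [5488, 8, -64, 98]

[5488, 8, -64, 98]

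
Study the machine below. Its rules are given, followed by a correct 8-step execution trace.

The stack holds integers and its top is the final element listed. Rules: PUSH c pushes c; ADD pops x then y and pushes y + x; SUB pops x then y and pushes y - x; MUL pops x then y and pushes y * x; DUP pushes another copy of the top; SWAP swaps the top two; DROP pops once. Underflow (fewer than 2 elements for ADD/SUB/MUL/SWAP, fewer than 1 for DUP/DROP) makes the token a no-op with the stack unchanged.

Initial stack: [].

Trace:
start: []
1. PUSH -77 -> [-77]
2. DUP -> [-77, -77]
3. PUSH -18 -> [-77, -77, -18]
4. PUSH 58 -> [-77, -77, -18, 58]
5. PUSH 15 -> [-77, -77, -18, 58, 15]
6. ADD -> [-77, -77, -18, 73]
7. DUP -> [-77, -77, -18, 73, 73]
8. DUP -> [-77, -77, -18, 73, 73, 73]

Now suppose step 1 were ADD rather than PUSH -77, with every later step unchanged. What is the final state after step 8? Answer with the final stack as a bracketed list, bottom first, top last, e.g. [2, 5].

(re-executing from step 1 with the substitution; state before step 1: [])
1. ADD -> []
2. DUP -> []
3. PUSH -18 -> [-18]
4. PUSH 58 -> [-18, 58]
5. PUSH 15 -> [-18, 58, 15]
6. ADD -> [-18, 73]
7. DUP -> [-18, 73, 73]
8. DUP -> [-18, 73, 73, 73]

[-18, 73, 73, 73]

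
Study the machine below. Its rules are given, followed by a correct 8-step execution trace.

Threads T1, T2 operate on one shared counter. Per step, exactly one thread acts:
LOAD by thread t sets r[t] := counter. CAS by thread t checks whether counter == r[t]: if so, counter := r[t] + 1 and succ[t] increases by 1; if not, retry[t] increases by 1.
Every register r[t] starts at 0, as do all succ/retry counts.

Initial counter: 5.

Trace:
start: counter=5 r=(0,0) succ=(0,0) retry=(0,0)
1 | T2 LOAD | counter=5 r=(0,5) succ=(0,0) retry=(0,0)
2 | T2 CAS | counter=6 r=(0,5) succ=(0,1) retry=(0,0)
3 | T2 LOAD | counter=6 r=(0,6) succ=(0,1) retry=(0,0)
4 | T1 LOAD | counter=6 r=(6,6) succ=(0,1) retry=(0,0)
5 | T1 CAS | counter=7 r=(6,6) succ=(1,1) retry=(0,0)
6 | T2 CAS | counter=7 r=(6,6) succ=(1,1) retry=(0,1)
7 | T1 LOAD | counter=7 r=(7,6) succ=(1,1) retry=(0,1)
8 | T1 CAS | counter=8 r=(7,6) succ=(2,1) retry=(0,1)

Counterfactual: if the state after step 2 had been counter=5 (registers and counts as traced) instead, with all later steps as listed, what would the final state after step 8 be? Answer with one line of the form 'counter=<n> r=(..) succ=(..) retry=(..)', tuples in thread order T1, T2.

state after step 2 := counter=5 r=(0,5) succ=(0,1) retry=(0,0)
3 | T2 LOAD | counter=5 r=(0,5) succ=(0,1) retry=(0,0)
4 | T1 LOAD | counter=5 r=(5,5) succ=(0,1) retry=(0,0)
5 | T1 CAS | counter=6 r=(5,5) succ=(1,1) retry=(0,0)
6 | T2 CAS | counter=6 r=(5,5) succ=(1,1) retry=(0,1)
7 | T1 LOAD | counter=6 r=(6,5) succ=(1,1) retry=(0,1)
8 | T1 CAS | counter=7 r=(6,5) succ=(2,1) retry=(0,1)

counter=7 r=(6,5) succ=(2,1) retry=(0,1)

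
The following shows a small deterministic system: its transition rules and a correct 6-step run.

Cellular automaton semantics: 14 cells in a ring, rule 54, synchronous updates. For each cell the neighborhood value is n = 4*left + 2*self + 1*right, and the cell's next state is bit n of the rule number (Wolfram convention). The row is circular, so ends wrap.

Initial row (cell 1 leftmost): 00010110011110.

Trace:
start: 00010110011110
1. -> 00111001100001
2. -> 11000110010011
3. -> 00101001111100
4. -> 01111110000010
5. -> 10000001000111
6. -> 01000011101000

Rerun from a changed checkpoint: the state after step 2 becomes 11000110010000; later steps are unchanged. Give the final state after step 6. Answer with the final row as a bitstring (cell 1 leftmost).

00000011111100

state after step 2 := 11000110010000
3. -> 00101001111001
4. -> 11111110000111
5. -> 00000001001000
6. -> 00000011111100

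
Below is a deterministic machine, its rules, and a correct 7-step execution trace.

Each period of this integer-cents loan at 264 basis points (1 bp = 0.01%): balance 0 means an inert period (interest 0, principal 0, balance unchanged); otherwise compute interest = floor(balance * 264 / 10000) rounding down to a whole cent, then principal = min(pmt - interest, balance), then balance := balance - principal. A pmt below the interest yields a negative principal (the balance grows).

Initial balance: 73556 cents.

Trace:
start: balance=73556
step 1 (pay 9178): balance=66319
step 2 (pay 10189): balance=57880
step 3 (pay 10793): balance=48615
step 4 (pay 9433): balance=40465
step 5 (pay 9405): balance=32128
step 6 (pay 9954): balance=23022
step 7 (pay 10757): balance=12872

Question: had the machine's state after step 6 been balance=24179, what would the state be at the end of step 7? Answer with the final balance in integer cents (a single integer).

state after step 6 := balance=24179
step 7 (pay 10757): balance=14060

14060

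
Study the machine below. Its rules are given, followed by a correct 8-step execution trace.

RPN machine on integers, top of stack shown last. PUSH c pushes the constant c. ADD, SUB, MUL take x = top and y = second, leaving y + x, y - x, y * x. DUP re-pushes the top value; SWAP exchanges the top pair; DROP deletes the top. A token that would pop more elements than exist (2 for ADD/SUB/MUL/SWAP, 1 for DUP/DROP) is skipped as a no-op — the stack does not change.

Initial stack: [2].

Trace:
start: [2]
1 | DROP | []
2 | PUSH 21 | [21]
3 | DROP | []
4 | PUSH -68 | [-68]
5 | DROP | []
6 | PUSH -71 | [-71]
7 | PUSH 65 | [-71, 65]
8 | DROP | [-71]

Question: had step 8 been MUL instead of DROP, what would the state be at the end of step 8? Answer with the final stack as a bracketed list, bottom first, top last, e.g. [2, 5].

(re-executing from step 8 with the substitution; state before step 8: [-71, 65])
8 | MUL | [-4615]

[-4615]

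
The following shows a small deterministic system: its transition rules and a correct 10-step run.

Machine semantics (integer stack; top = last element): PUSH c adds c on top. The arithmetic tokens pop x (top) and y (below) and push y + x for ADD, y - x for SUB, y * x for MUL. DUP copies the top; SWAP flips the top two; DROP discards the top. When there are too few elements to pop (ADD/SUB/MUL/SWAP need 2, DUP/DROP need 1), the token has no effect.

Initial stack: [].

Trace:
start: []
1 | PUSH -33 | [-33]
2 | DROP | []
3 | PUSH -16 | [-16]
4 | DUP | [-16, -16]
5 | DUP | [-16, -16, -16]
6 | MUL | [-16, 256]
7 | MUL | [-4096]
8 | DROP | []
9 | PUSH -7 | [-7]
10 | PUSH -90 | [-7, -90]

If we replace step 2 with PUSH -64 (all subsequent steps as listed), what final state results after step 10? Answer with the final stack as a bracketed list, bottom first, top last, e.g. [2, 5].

(re-executing from step 2 with the substitution; state before step 2: [-33])
2 | PUSH -64 | [-33, -64]
3 | PUSH -16 | [-33, -64, -16]
4 | DUP | [-33, -64, -16, -16]
5 | DUP | [-33, -64, -16, -16, -16]
6 | MUL | [-33, -64, -16, 256]
7 | MUL | [-33, -64, -4096]
8 | DROP | [-33, -64]
9 | PUSH -7 | [-33, -64, -7]
10 | PUSH -90 | [-33, -64, -7, -90]

[-33, -64, -7, -90]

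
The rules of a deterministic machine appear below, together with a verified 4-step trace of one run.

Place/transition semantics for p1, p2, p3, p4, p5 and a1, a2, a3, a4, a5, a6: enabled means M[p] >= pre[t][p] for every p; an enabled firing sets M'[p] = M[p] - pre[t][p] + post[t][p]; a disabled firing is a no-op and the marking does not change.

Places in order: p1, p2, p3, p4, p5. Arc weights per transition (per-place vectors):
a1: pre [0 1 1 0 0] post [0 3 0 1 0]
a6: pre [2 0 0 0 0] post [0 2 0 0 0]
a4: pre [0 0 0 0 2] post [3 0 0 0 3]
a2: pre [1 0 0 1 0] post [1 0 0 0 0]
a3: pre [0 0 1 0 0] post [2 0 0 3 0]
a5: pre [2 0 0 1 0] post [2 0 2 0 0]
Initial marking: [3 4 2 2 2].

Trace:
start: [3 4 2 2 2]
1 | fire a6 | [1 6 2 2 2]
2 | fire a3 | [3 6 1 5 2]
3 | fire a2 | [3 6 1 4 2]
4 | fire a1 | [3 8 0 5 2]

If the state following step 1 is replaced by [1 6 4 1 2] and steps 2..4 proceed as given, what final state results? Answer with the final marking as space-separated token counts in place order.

3 8 2 4 2

state after step 1 := [1 6 4 1 2]
2 | fire a3 | [3 6 3 4 2]
3 | fire a2 | [3 6 3 3 2]
4 | fire a1 | [3 8 2 4 2]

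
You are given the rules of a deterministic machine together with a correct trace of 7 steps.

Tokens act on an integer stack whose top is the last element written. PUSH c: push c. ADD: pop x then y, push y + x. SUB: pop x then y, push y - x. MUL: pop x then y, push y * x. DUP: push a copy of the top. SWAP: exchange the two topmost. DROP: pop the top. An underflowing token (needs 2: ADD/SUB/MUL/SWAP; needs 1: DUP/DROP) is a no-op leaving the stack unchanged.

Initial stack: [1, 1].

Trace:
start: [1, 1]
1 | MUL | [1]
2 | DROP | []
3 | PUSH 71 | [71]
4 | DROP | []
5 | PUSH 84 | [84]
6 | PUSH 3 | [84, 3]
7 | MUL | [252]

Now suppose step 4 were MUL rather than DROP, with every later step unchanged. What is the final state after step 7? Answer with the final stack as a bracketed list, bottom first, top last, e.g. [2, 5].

[71, 252]

(re-executing from step 4 with the substitution; state before step 4: [71])
4 | MUL | [71]
5 | PUSH 84 | [71, 84]
6 | PUSH 3 | [71, 84, 3]
7 | MUL | [71, 252]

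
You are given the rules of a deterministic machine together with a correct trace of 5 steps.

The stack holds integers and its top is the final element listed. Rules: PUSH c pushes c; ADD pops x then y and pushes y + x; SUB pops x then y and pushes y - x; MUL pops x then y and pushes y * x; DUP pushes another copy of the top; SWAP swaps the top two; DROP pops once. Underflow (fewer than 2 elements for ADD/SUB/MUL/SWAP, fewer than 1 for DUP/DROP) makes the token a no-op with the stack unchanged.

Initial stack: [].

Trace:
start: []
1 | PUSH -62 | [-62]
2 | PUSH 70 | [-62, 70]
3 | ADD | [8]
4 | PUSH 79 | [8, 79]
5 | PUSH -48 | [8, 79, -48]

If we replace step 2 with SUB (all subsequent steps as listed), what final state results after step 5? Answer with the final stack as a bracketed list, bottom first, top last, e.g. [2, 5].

(re-executing from step 2 with the substitution; state before step 2: [-62])
2 | SUB | [-62]
3 | ADD | [-62]
4 | PUSH 79 | [-62, 79]
5 | PUSH -48 | [-62, 79, -48]

[-62, 79, -48]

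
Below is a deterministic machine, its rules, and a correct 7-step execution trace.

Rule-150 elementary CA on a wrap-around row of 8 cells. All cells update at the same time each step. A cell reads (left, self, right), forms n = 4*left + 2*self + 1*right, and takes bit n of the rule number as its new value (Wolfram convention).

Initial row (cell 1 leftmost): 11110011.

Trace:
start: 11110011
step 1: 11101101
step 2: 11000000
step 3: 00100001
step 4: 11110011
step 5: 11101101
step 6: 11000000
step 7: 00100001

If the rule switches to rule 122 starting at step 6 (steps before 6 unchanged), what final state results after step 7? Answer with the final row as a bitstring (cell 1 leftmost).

11100001

(re-executing steps 6..7 under rule 122; state before step 6: 11101101)
step 6: 00111111
step 7: 11100001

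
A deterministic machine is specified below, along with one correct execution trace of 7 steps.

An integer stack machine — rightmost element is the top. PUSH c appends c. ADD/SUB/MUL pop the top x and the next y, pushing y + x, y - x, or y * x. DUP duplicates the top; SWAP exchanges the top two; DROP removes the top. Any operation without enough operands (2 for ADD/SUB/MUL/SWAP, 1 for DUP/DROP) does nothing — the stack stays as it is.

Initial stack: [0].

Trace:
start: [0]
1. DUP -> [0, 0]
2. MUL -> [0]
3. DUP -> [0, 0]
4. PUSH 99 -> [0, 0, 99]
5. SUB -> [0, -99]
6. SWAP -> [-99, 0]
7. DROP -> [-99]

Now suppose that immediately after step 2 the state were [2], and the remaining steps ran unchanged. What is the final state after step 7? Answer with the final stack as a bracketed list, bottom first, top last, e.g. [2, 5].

state after step 2 := [2]
3. DUP -> [2, 2]
4. PUSH 99 -> [2, 2, 99]
5. SUB -> [2, -97]
6. SWAP -> [-97, 2]
7. DROP -> [-97]

[-97]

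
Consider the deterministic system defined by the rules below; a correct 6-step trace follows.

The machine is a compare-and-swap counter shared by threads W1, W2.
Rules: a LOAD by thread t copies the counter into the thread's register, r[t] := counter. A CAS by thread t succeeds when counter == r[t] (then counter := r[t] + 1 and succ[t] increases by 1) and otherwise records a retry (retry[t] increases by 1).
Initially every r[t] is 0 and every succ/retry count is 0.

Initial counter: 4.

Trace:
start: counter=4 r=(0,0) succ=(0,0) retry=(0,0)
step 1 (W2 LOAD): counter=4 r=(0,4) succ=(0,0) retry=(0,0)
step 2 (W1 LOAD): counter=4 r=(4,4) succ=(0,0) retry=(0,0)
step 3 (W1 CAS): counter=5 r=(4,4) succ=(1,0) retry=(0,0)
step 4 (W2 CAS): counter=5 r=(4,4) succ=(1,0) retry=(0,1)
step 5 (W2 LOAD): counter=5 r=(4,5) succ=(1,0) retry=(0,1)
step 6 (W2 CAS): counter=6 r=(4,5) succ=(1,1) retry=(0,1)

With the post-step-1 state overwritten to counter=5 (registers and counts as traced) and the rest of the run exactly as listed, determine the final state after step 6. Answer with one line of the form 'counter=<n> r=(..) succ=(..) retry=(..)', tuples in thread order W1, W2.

state after step 1 := counter=5 r=(0,4) succ=(0,0) retry=(0,0)
step 2 (W1 LOAD): counter=5 r=(5,4) succ=(0,0) retry=(0,0)
step 3 (W1 CAS): counter=6 r=(5,4) succ=(1,0) retry=(0,0)
step 4 (W2 CAS): counter=6 r=(5,4) succ=(1,0) retry=(0,1)
step 5 (W2 LOAD): counter=6 r=(5,6) succ=(1,0) retry=(0,1)
step 6 (W2 CAS): counter=7 r=(5,6) succ=(1,1) retry=(0,1)

counter=7 r=(5,6) succ=(1,1) retry=(0,1)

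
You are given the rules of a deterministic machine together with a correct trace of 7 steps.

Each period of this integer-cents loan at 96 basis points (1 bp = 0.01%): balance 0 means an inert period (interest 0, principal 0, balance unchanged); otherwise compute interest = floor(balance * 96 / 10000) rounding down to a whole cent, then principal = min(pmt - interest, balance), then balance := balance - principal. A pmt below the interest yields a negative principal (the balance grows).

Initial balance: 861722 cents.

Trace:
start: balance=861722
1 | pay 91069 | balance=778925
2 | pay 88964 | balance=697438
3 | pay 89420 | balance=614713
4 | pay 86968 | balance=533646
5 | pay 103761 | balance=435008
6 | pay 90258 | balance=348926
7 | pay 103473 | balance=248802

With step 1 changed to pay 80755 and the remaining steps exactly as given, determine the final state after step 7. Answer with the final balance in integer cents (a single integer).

(re-executing from step 1 with the substitution; state before step 1: balance=861722)
1 | pay 80755 | balance=789239
2 | pay 88964 | balance=707851
3 | pay 89420 | balance=625226
4 | pay 86968 | balance=544260
5 | pay 103761 | balance=445723
6 | pay 90258 | balance=359743
7 | pay 103473 | balance=259723

259723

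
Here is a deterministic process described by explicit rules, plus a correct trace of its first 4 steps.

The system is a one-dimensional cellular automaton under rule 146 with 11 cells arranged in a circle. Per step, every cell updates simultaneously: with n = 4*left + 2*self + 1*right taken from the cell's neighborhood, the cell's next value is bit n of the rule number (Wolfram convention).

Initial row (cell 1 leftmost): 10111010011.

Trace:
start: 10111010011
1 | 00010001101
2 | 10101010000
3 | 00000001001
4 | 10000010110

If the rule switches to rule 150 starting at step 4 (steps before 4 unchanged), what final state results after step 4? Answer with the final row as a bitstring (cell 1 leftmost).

10000011111

(re-executing step 4 under rule 150; state before step 4: 00000001001)
4 | 10000011111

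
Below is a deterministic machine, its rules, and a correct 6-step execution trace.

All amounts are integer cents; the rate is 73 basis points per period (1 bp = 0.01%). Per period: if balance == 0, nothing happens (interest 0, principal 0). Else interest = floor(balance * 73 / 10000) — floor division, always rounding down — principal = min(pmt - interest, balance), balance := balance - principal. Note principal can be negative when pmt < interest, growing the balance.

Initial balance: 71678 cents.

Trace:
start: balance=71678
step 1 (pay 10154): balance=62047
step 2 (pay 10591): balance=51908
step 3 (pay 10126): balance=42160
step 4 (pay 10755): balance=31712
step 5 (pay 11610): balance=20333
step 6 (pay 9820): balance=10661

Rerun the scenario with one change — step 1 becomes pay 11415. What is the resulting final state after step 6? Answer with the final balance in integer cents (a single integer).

9354

(re-executing from step 1 with the substitution; state before step 1: balance=71678)
step 1 (pay 11415): balance=60786
step 2 (pay 10591): balance=50638
step 3 (pay 10126): balance=40881
step 4 (pay 10755): balance=30424
step 5 (pay 11610): balance=19036
step 6 (pay 9820): balance=9354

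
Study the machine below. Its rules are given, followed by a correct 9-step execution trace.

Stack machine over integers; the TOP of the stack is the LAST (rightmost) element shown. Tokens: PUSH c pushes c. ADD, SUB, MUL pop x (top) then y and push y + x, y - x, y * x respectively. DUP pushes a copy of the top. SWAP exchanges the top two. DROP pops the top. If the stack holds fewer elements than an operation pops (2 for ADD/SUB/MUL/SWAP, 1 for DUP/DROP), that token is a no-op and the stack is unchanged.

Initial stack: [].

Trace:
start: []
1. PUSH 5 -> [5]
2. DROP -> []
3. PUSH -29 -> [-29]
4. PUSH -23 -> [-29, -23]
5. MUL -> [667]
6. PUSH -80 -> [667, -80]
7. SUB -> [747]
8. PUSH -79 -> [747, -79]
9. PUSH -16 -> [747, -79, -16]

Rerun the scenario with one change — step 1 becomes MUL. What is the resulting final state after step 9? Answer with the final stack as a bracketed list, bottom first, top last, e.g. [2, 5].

[747, -79, -16]

(re-executing from step 1 with the substitution; state before step 1: [])
1. MUL -> []
2. DROP -> []
3. PUSH -29 -> [-29]
4. PUSH -23 -> [-29, -23]
5. MUL -> [667]
6. PUSH -80 -> [667, -80]
7. SUB -> [747]
8. PUSH -79 -> [747, -79]
9. PUSH -16 -> [747, -79, -16]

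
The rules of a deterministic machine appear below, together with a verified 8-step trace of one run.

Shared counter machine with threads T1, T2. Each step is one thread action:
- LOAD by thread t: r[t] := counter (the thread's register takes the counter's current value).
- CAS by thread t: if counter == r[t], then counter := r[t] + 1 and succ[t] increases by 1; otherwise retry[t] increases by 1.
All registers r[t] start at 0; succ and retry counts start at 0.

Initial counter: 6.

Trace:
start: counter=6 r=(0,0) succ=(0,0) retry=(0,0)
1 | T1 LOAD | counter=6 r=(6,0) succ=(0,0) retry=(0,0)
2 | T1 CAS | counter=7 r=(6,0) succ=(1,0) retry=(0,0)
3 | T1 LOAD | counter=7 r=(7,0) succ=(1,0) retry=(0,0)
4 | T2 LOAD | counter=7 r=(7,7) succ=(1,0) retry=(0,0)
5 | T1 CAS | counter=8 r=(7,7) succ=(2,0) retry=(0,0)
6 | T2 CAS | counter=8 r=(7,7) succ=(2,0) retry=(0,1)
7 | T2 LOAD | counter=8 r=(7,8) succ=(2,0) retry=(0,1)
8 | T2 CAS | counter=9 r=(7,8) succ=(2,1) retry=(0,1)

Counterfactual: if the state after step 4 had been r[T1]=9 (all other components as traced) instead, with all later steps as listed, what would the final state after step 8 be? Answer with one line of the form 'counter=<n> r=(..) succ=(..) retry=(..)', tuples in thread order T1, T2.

state after step 4 := counter=7 r=(9,7) succ=(1,0) retry=(0,0)
5 | T1 CAS | counter=7 r=(9,7) succ=(1,0) retry=(1,0)
6 | T2 CAS | counter=8 r=(9,7) succ=(1,1) retry=(1,0)
7 | T2 LOAD | counter=8 r=(9,8) succ=(1,1) retry=(1,0)
8 | T2 CAS | counter=9 r=(9,8) succ=(1,2) retry=(1,0)

counter=9 r=(9,8) succ=(1,2) retry=(1,0)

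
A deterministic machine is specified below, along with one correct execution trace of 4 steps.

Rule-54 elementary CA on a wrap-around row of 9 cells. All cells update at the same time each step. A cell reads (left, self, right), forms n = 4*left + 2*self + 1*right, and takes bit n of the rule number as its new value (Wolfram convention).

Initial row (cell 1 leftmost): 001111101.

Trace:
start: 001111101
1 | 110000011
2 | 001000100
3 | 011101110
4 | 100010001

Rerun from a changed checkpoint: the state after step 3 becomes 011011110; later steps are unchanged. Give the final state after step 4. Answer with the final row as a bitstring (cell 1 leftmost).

100100001

state after step 3 := 011011110
4 | 100100001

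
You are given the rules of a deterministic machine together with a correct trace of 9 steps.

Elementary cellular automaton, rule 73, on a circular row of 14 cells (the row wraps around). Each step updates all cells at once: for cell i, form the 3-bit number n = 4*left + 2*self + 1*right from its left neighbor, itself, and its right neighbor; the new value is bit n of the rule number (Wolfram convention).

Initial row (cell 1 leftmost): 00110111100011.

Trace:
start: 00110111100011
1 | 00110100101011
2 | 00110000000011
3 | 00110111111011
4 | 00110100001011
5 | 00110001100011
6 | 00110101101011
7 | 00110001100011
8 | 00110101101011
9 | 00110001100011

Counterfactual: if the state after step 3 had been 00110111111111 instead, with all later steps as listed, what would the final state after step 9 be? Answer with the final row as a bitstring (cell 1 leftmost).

state after step 3 := 00110111111111
4 | 00110100000001
5 | 00110001111100
6 | 10110101000101
7 | 10110000010001
8 | 10110111000101
9 | 10110101010001

10110101010001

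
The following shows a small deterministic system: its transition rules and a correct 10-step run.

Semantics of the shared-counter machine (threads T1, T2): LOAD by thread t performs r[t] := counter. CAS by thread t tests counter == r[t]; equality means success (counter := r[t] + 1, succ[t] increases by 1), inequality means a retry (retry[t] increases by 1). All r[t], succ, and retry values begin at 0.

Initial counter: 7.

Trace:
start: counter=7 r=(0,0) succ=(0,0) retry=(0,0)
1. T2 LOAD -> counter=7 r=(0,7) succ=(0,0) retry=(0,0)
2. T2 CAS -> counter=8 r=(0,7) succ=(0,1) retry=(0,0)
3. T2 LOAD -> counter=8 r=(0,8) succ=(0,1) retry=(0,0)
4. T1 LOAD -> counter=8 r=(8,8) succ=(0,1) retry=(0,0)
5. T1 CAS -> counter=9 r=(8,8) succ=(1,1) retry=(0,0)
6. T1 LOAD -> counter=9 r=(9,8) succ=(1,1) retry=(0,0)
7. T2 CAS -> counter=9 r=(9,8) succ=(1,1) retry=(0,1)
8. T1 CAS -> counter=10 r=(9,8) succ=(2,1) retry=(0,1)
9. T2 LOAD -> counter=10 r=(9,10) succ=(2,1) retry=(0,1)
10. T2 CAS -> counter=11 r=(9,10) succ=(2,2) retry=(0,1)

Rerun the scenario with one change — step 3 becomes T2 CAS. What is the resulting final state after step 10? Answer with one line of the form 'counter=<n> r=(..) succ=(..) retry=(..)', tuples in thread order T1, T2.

(re-executing from step 3 with the substitution; state before step 3: counter=8 r=(0,7) succ=(0,1) retry=(0,0))
3. T2 CAS -> counter=8 r=(0,7) succ=(0,1) retry=(0,1)
4. T1 LOAD -> counter=8 r=(8,7) succ=(0,1) retry=(0,1)
5. T1 CAS -> counter=9 r=(8,7) succ=(1,1) retry=(0,1)
6. T1 LOAD -> counter=9 r=(9,7) succ=(1,1) retry=(0,1)
7. T2 CAS -> counter=9 r=(9,7) succ=(1,1) retry=(0,2)
8. T1 CAS -> counter=10 r=(9,7) succ=(2,1) retry=(0,2)
9. T2 LOAD -> counter=10 r=(9,10) succ=(2,1) retry=(0,2)
10. T2 CAS -> counter=11 r=(9,10) succ=(2,2) retry=(0,2)

counter=11 r=(9,10) succ=(2,2) retry=(0,2)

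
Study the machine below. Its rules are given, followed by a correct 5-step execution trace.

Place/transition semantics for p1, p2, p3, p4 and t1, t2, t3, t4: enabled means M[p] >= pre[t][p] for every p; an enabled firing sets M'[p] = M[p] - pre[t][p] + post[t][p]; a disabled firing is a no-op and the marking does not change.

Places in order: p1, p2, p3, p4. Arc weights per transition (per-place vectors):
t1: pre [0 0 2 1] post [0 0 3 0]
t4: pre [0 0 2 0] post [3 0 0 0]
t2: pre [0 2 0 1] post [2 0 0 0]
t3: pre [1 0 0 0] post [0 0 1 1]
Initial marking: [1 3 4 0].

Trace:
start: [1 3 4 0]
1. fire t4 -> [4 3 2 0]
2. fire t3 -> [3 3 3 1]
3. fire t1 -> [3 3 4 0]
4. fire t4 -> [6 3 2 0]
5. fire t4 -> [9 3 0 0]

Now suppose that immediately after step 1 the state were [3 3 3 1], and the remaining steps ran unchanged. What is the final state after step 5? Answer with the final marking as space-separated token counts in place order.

8 3 1 1

state after step 1 := [3 3 3 1]
2. fire t3 -> [2 3 4 2]
3. fire t1 -> [2 3 5 1]
4. fire t4 -> [5 3 3 1]
5. fire t4 -> [8 3 1 1]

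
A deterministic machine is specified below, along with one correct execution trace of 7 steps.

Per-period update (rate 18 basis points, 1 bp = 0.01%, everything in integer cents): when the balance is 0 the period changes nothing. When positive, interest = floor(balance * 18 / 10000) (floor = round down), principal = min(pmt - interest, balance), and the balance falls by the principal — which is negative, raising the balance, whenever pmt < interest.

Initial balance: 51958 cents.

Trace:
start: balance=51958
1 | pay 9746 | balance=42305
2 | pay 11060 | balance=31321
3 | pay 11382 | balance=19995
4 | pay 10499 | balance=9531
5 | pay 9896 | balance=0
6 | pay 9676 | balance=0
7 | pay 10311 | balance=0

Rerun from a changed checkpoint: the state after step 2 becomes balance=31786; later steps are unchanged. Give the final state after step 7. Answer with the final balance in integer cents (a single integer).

state after step 2 := balance=31786
3 | pay 11382 | balance=20461
4 | pay 10499 | balance=9998
5 | pay 9896 | balance=119
6 | pay 9676 | balance=0
7 | pay 10311 | balance=0

0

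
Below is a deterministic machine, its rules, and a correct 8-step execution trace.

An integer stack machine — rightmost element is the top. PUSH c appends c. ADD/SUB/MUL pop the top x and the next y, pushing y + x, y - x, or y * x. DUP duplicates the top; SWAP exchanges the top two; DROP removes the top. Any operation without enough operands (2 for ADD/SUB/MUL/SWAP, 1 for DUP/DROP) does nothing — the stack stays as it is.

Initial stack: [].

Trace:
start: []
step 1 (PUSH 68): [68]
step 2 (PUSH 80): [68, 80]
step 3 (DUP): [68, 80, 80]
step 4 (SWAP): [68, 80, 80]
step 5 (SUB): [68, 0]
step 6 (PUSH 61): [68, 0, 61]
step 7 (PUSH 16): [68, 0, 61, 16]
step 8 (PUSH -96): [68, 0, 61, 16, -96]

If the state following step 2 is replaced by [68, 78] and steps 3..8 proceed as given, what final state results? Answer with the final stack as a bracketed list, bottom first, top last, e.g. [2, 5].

[68, 0, 61, 16, -96]

state after step 2 := [68, 78]
step 3 (DUP): [68, 78, 78]
step 4 (SWAP): [68, 78, 78]
step 5 (SUB): [68, 0]
step 6 (PUSH 61): [68, 0, 61]
step 7 (PUSH 16): [68, 0, 61, 16]
step 8 (PUSH -96): [68, 0, 61, 16, -96]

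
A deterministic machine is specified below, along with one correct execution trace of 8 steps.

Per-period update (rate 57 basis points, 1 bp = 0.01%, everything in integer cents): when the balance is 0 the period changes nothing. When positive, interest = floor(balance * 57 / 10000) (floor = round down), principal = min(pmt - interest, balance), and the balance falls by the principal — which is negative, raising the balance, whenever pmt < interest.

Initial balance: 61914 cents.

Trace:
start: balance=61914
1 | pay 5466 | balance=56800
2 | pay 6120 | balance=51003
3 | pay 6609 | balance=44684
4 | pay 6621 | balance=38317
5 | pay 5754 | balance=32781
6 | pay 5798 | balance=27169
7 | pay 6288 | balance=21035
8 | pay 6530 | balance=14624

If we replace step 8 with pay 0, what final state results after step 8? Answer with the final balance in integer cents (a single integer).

(re-executing from step 8 with the substitution; state before step 8: balance=21035)
8 | pay 0 | balance=21154

21154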